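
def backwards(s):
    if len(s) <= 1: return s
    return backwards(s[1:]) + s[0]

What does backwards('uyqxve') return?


backwards('uyqxve') = backwards('yqxve') + 'u'
backwards('yqxve') = backwards('qxve') + 'y'
backwards('qxve') = backwards('xve') + 'q'
backwards('xve') = backwards('ve') + 'x'
backwards('ve') = backwards('e') + 'v'
backwards('e') = 'e'  (base case)
Concatenating: 'e' + 'v' + 'x' + 'q' + 'y' + 'u' = 'evxqyu'

evxqyu


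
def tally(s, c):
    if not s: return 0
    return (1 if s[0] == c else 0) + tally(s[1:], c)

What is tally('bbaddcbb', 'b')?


s[0]='b' == 'b' -> 1
s[0]='b' == 'b' -> 1
s[0]='a' != 'b' -> 0
s[0]='d' != 'b' -> 0
s[0]='d' != 'b' -> 0
s[0]='c' != 'b' -> 0
s[0]='b' == 'b' -> 1
s[0]='b' == 'b' -> 1
Sum: 1 + 1 + 0 + 0 + 0 + 0 + 1 + 1 = 4

4


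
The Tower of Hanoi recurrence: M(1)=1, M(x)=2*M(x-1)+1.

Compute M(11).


M(11) = 2 * M(10) + 1
M(10) = 2 * M(9) + 1
M(9) = 2 * M(8) + 1
M(8) = 2 * M(7) + 1
M(7) = 2 * M(6) + 1
M(6) = 2 * M(5) + 1
M(5) = 2 * M(4) + 1
M(4) = 2 * M(3) + 1
M(3) = 2 * M(2) + 1
M(2) = 2 * M(1) + 1
M(1) = 1  (base case)
M(2) = 2 * 1 + 1 = 3
M(3) = 2 * 3 + 1 = 7
M(4) = 2 * 7 + 1 = 15
M(5) = 2 * 15 + 1 = 31
M(6) = 2 * 31 + 1 = 63
M(7) = 2 * 63 + 1 = 127
M(8) = 2 * 127 + 1 = 255
M(9) = 2 * 255 + 1 = 511
M(10) = 2 * 511 + 1 = 1023
M(11) = 2 * 1023 + 1 = 2047

2047


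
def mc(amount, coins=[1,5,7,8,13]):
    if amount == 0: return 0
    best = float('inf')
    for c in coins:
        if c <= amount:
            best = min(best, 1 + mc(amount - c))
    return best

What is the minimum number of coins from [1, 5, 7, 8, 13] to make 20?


Building up with DP:
mc(0) = 0
mc(1) = min(1+mc(0)=1+0=1) = 1
mc(2) = min(1+mc(1)=1+1=2) = 2
mc(3) = min(1+mc(2)=1+2=3) = 3
mc(4) = min(1+mc(3)=1+3=4) = 4
mc(5) = min(1+mc(4)=1+4=5, 1+mc(0)=1+0=1) = 1
mc(6) = min(1+mc(5)=1+1=2, 1+mc(1)=1+1=2) = 2
mc(7) = min(1+mc(6)=1+2=3, 1+mc(2)=1+2=3, 1+mc(0)=1+0=1) = 1
mc(8) = min(1+mc(7)=1+1=2, 1+mc(3)=1+3=4, 1+mc(1)=1+1=2, 1+mc(0)=1+0=1) = 1
mc(9) = min(1+mc(8)=1+1=2, 1+mc(4)=1+4=5, 1+mc(2)=1+2=3, 1+mc(1)=1+1=2) = 2
mc(10) = min(1+mc(9)=1+2=3, 1+mc(5)=1+1=2, 1+mc(3)=1+3=4, 1+mc(2)=1+2=3) = 2
mc(11) = min(1+mc(10)=1+2=3, 1+mc(6)=1+2=3, 1+mc(4)=1+4=5, 1+mc(3)=1+3=4) = 3
mc(12) = min(1+mc(11)=1+3=4, 1+mc(7)=1+1=2, 1+mc(5)=1+1=2, 1+mc(4)=1+4=5) = 2
mc(13) = min(1+mc(12)=1+2=3, 1+mc(8)=1+1=2, 1+mc(6)=1+2=3, 1+mc(5)=1+1=2, 1+mc(0)=1+0=1) = 1
mc(14) = min(1+mc(13)=1+1=2, 1+mc(9)=1+2=3, 1+mc(7)=1+1=2, 1+mc(6)=1+2=3, 1+mc(1)=1+1=2) = 2
mc(15) = min(1+mc(14)=1+2=3, 1+mc(10)=1+2=3, 1+mc(8)=1+1=2, 1+mc(7)=1+1=2, 1+mc(2)=1+2=3) = 2
mc(16) = min(1+mc(15)=1+2=3, 1+mc(11)=1+3=4, 1+mc(9)=1+2=3, 1+mc(8)=1+1=2, 1+mc(3)=1+3=4) = 2
mc(17) = min(1+mc(16)=1+2=3, 1+mc(12)=1+2=3, 1+mc(10)=1+2=3, 1+mc(9)=1+2=3, 1+mc(4)=1+4=5) = 3
mc(18) = min(1+mc(17)=1+3=4, 1+mc(13)=1+1=2, 1+mc(11)=1+3=4, 1+mc(10)=1+2=3, 1+mc(5)=1+1=2) = 2
mc(19) = min(1+mc(18)=1+2=3, 1+mc(14)=1+2=3, 1+mc(12)=1+2=3, 1+mc(11)=1+3=4, 1+mc(6)=1+2=3) = 3
mc(20) = min(1+mc(19)=1+3=4, 1+mc(15)=1+2=3, 1+mc(13)=1+1=2, 1+mc(12)=1+2=3, 1+mc(7)=1+1=2) = 2

2


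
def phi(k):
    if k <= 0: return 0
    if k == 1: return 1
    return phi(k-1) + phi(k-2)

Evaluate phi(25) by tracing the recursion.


Computing phi(25) bottom-up:
phi(0) = 0
phi(1) = 1
phi(2) = phi(1) + phi(0) = 1 + 0 = 1
phi(3) = phi(2) + phi(1) = 1 + 1 = 2
phi(4) = phi(3) + phi(2) = 2 + 1 = 3
phi(5) = phi(4) + phi(3) = 3 + 2 = 5
phi(6) = phi(5) + phi(4) = 5 + 3 = 8
phi(7) = phi(6) + phi(5) = 8 + 5 = 13
phi(8) = phi(7) + phi(6) = 13 + 8 = 21
phi(9) = phi(8) + phi(7) = 21 + 13 = 34
phi(10) = phi(9) + phi(8) = 34 + 21 = 55
phi(11) = phi(10) + phi(9) = 55 + 34 = 89
phi(12) = phi(11) + phi(10) = 89 + 55 = 144
phi(13) = phi(12) + phi(11) = 144 + 89 = 233
phi(14) = phi(13) + phi(12) = 233 + 144 = 377
phi(15) = phi(14) + phi(13) = 377 + 233 = 610
phi(16) = phi(15) + phi(14) = 610 + 377 = 987
phi(17) = phi(16) + phi(15) = 987 + 610 = 1597
phi(18) = phi(17) + phi(16) = 1597 + 987 = 2584
phi(19) = phi(18) + phi(17) = 2584 + 1597 = 4181
phi(20) = phi(19) + phi(18) = 4181 + 2584 = 6765
phi(21) = phi(20) + phi(19) = 6765 + 4181 = 10946
phi(22) = phi(21) + phi(20) = 10946 + 6765 = 17711
phi(23) = phi(22) + phi(21) = 17711 + 10946 = 28657
phi(24) = phi(23) + phi(22) = 28657 + 17711 = 46368
phi(25) = phi(24) + phi(23) = 46368 + 28657 = 75025

75025


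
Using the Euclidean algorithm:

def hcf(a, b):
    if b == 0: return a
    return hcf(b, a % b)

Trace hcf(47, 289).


hcf(47, 289) = hcf(289, 47)
hcf(289, 47) = hcf(47, 7)
hcf(47, 7) = hcf(7, 5)
hcf(7, 5) = hcf(5, 2)
hcf(5, 2) = hcf(2, 1)
hcf(2, 1) = hcf(1, 0)
hcf(1, 0) = 1  (base case)

1


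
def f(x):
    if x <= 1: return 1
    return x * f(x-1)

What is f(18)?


f(18)
= 18 * f(17)
= 18 * 17 * f(16)
= 18 * 17 * 16 * f(15)
= 18 * 17 * 16 * 15 * f(14)
= 18 * 17 * 16 * 15 * 14 * f(13)
= 18 * 17 * 16 * 15 * 14 * 13 * f(12)
= 18 * 17 * 16 * 15 * 14 * 13 * 12 * f(11)
= 18 * 17 * 16 * 15 * 14 * 13 * 12 * 11 * f(10)
= 18 * 17 * 16 * 15 * 14 * 13 * 12 * 11 * 10 * f(9)
= 18 * 17 * 16 * 15 * 14 * 13 * 12 * 11 * 10 * 9 * f(8)
= 18 * 17 * 16 * 15 * 14 * 13 * 12 * 11 * 10 * 9 * 8 * f(7)
= 18 * 17 * 16 * 15 * 14 * 13 * 12 * 11 * 10 * 9 * 8 * 7 * f(6)
= 18 * 17 * 16 * 15 * 14 * 13 * 12 * 11 * 10 * 9 * 8 * 7 * 6 * f(5)
= 18 * 17 * 16 * 15 * 14 * 13 * 12 * 11 * 10 * 9 * 8 * 7 * 6 * 5 * f(4)
= 18 * 17 * 16 * 15 * 14 * 13 * 12 * 11 * 10 * 9 * 8 * 7 * 6 * 5 * 4 * f(3)
= 18 * 17 * 16 * 15 * 14 * 13 * 12 * 11 * 10 * 9 * 8 * 7 * 6 * 5 * 4 * 3 * f(2)
= 18 * 17 * 16 * 15 * 14 * 13 * 12 * 11 * 10 * 9 * 8 * 7 * 6 * 5 * 4 * 3 * 2 * f(1)
= 18 * 17 * 16 * 15 * 14 * 13 * 12 * 11 * 10 * 9 * 8 * 7 * 6 * 5 * 4 * 3 * 2 * 1
= 6402373705728000

6402373705728000


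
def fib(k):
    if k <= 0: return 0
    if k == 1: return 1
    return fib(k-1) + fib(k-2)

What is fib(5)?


Computing fib(5) bottom-up:
fib(0) = 0
fib(1) = 1
fib(2) = fib(1) + fib(0) = 1 + 0 = 1
fib(3) = fib(2) + fib(1) = 1 + 1 = 2
fib(4) = fib(3) + fib(2) = 2 + 1 = 3
fib(5) = fib(4) + fib(3) = 3 + 2 = 5

5


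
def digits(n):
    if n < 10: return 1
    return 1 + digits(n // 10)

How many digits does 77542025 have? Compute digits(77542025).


digits(77542025) = 1 + digits(7754202)
digits(7754202) = 1 + digits(775420)
digits(775420) = 1 + digits(77542)
digits(77542) = 1 + digits(7754)
digits(7754) = 1 + digits(775)
digits(775) = 1 + digits(77)
digits(77) = 1 + digits(7)
digits(7) = 1  (base case: 7 < 10)
Unwinding: 1 + 1 + 1 + 1 + 1 + 1 + 1 + 1 = 8

8


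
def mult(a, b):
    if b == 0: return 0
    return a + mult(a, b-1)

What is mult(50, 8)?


mult(50, 8) = 50 + mult(50, 7)
mult(50, 7) = 50 + mult(50, 6)
mult(50, 6) = 50 + mult(50, 5)
mult(50, 5) = 50 + mult(50, 4)
mult(50, 4) = 50 + mult(50, 3)
mult(50, 3) = 50 + mult(50, 2)
mult(50, 2) = 50 + mult(50, 1)
mult(50, 1) = 50 + mult(50, 0)
mult(50, 0) = 0  (base case)
Total: 50 + 50 + 50 + 50 + 50 + 50 + 50 + 50 + 0 = 400

400


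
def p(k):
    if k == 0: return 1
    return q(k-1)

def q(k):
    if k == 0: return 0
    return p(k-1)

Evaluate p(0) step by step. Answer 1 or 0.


p(0) = 1  (base case)
Result: 1

1


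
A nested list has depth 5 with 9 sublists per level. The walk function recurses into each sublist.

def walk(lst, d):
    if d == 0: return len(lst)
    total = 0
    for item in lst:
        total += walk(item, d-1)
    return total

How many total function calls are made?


At depth 0 (root): 1 call
At depth 1: each of 1 parents calls walk on 9 children = 9 calls
At depth 2: each of 9 parents calls walk on 9 children = 81 calls
At depth 3: each of 81 parents calls walk on 9 children = 729 calls
At depth 4: each of 729 parents calls walk on 9 children = 6561 calls
At depth 5: each of 6561 parents calls walk on 9 children = 59049 calls
Total: 1 + 9 + 81 + 729 + 6561 + 59049 = 66430

66430


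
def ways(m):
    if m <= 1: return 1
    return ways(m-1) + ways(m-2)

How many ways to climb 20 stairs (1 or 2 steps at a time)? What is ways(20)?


Building up from base cases:
ways(0) = 1
ways(1) = 1
ways(2) = ways(1) + ways(0) = 1 + 1 = 2
ways(3) = ways(2) + ways(1) = 2 + 1 = 3
ways(4) = ways(3) + ways(2) = 3 + 2 = 5
ways(5) = ways(4) + ways(3) = 5 + 3 = 8
ways(6) = ways(5) + ways(4) = 8 + 5 = 13
ways(7) = ways(6) + ways(5) = 13 + 8 = 21
ways(8) = ways(7) + ways(6) = 21 + 13 = 34
ways(9) = ways(8) + ways(7) = 34 + 21 = 55
ways(10) = ways(9) + ways(8) = 55 + 34 = 89
ways(11) = ways(10) + ways(9) = 89 + 55 = 144
ways(12) = ways(11) + ways(10) = 144 + 89 = 233
ways(13) = ways(12) + ways(11) = 233 + 144 = 377
ways(14) = ways(13) + ways(12) = 377 + 233 = 610
ways(15) = ways(14) + ways(13) = 610 + 377 = 987
ways(16) = ways(15) + ways(14) = 987 + 610 = 1597
ways(17) = ways(16) + ways(15) = 1597 + 987 = 2584
ways(18) = ways(17) + ways(16) = 2584 + 1597 = 4181
ways(19) = ways(18) + ways(17) = 4181 + 2584 = 6765
ways(20) = ways(19) + ways(18) = 6765 + 4181 = 10946

10946


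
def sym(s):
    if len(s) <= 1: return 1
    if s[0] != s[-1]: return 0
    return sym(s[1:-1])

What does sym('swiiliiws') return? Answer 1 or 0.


sym('swiiliiws'): s[0]='s' == s[-1]='s' -> check sym('wiiliiw')
sym('wiiliiw'): s[0]='w' == s[-1]='w' -> check sym('iilii')
sym('iilii'): s[0]='i' == s[-1]='i' -> check sym('ili')
sym('ili'): s[0]='i' == s[-1]='i' -> check sym('l')
sym('l'): len <= 1 -> return 1  (base case)
Result: 1 (palindrome)

1


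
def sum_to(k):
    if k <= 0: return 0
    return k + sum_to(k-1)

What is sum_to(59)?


sum_to(59)
= 59 + 58 + 57 + 56 + 55 + 54 + 53 + 52 + 51 + 50 + 49 + 48 + 47 + 46 + 45 + 44 + 43 + 42 + 41 + 40 + 39 + 38 + 37 + 36 + 35 + 34 + 33 + 32 + 31 + 30 + 29 + 28 + 27 + 26 + 25 + 24 + 23 + 22 + 21 + 20 + 19 + 18 + 17 + 16 + 15 + 14 + 13 + 12 + 11 + 10 + 9 + 8 + 7 + 6 + 5 + 4 + 3 + 2 + 1 + sum_to(0)
= 59 + 58 + 57 + 56 + 55 + 54 + 53 + 52 + 51 + 50 + 49 + 48 + 47 + 46 + 45 + 44 + 43 + 42 + 41 + 40 + 39 + 38 + 37 + 36 + 35 + 34 + 33 + 32 + 31 + 30 + 29 + 28 + 27 + 26 + 25 + 24 + 23 + 22 + 21 + 20 + 19 + 18 + 17 + 16 + 15 + 14 + 13 + 12 + 11 + 10 + 9 + 8 + 7 + 6 + 5 + 4 + 3 + 2 + 1 + 0
= 1770

1770


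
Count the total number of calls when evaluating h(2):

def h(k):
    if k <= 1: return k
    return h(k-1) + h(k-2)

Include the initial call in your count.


Let C(n) = total calls for h(n)
C(0) = 1, C(1) = 1
C(2) = 1 + C(1) + C(0) = 1 + 1 + 1 = 3

3


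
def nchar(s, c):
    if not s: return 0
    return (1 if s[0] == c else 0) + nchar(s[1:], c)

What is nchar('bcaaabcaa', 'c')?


s[0]='b' != 'c' -> 0
s[0]='c' == 'c' -> 1
s[0]='a' != 'c' -> 0
s[0]='a' != 'c' -> 0
s[0]='a' != 'c' -> 0
s[0]='b' != 'c' -> 0
s[0]='c' == 'c' -> 1
s[0]='a' != 'c' -> 0
s[0]='a' != 'c' -> 0
Sum: 0 + 1 + 0 + 0 + 0 + 0 + 1 + 0 + 0 = 2

2


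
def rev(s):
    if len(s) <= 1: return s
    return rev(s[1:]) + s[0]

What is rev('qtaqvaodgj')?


rev('qtaqvaodgj') = rev('taqvaodgj') + 'q'
rev('taqvaodgj') = rev('aqvaodgj') + 't'
rev('aqvaodgj') = rev('qvaodgj') + 'a'
rev('qvaodgj') = rev('vaodgj') + 'q'
rev('vaodgj') = rev('aodgj') + 'v'
rev('aodgj') = rev('odgj') + 'a'
rev('odgj') = rev('dgj') + 'o'
rev('dgj') = rev('gj') + 'd'
rev('gj') = rev('j') + 'g'
rev('j') = 'j'  (base case)
Concatenating: 'j' + 'g' + 'd' + 'o' + 'a' + 'v' + 'q' + 'a' + 't' + 'q' = 'jgdoavqatq'

jgdoavqatq


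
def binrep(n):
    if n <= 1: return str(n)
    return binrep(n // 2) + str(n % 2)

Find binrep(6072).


binrep(6072) = binrep(3036) + '0'
binrep(3036) = binrep(1518) + '0'
binrep(1518) = binrep(759) + '0'
binrep(759) = binrep(379) + '1'
binrep(379) = binrep(189) + '1'
binrep(189) = binrep(94) + '1'
binrep(94) = binrep(47) + '0'
binrep(47) = binrep(23) + '1'
binrep(23) = binrep(11) + '1'
binrep(11) = binrep(5) + '1'
binrep(5) = binrep(2) + '1'
binrep(2) = binrep(1) + '0'
binrep(1) = '1'  (base case)
Concatenating: '1' + '0' + '1' + '1' + '1' + '1' + '0' + '1' + '1' + '1' + '0' + '0' + '0' = '1011110111000'

1011110111000


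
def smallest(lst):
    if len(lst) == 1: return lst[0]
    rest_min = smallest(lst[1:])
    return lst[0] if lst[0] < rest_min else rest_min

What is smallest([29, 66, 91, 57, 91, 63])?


smallest([29, 66, 91, 57, 91, 63]): compare 29 with smallest([66, 91, 57, 91, 63])
smallest([66, 91, 57, 91, 63]): compare 66 with smallest([91, 57, 91, 63])
smallest([91, 57, 91, 63]): compare 91 with smallest([57, 91, 63])
smallest([57, 91, 63]): compare 57 with smallest([91, 63])
smallest([91, 63]): compare 91 with smallest([63])
smallest([63]) = 63  (base case)
Compare 91 with 63 -> 63
Compare 57 with 63 -> 57
Compare 91 with 57 -> 57
Compare 66 with 57 -> 57
Compare 29 with 57 -> 29

29


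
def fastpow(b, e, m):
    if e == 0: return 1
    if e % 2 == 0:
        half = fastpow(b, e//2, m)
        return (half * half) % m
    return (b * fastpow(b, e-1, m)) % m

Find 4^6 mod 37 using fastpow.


fastpow(4, 6, 37): e is even, compute fastpow(4, 3, 37)
  fastpow(4, 3, 37): e is odd, compute fastpow(4, 2, 37)
    fastpow(4, 2, 37): e is even, compute fastpow(4, 1, 37)
      fastpow(4, 1, 37): e is odd, compute fastpow(4, 0, 37)
        fastpow(4, 0, 37) = 1
      (4 * 1) % 37 = 4
    half=4, (4*4) % 37 = 16
  (4 * 16) % 37 = 27
half=27, (27*27) % 37 = 26

26


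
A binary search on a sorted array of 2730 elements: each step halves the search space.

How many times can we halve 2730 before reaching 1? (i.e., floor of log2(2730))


2730 / 2 = 1365
1365 / 2 = 682
682 / 2 = 341
341 / 2 = 170
170 / 2 = 85
85 / 2 = 42
42 / 2 = 21
21 / 2 = 10
10 / 2 = 5
5 / 2 = 2
2 / 2 = 1
Reached 1 after 11 halvings

11


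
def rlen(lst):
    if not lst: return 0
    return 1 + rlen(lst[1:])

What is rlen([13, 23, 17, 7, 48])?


rlen([13, 23, 17, 7, 48]) = 1 + rlen([23, 17, 7, 48])
rlen([23, 17, 7, 48]) = 1 + rlen([17, 7, 48])
rlen([17, 7, 48]) = 1 + rlen([7, 48])
rlen([7, 48]) = 1 + rlen([48])
rlen([48]) = 1 + rlen([])
rlen([]) = 0  (base case)
Unwinding: 1 + 1 + 1 + 1 + 1 + 0 = 5

5


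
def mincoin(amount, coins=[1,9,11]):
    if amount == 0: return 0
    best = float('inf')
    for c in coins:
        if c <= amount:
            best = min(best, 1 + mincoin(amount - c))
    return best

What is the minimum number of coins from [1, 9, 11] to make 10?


Building up with DP:
mincoin(0) = 0
mincoin(1) = min(1+mincoin(0)=1+0=1) = 1
mincoin(2) = min(1+mincoin(1)=1+1=2) = 2
mincoin(3) = min(1+mincoin(2)=1+2=3) = 3
mincoin(4) = min(1+mincoin(3)=1+3=4) = 4
mincoin(5) = min(1+mincoin(4)=1+4=5) = 5
mincoin(6) = min(1+mincoin(5)=1+5=6) = 6
mincoin(7) = min(1+mincoin(6)=1+6=7) = 7
mincoin(8) = min(1+mincoin(7)=1+7=8) = 8
mincoin(9) = min(1+mincoin(8)=1+8=9, 1+mincoin(0)=1+0=1) = 1
mincoin(10) = min(1+mincoin(9)=1+1=2, 1+mincoin(1)=1+1=2) = 2

2


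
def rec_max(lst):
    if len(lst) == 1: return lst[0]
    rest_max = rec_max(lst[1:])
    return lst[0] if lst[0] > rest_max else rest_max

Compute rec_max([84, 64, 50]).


rec_max([84, 64, 50]): compare 84 with rec_max([64, 50])
rec_max([64, 50]): compare 64 with rec_max([50])
rec_max([50]) = 50  (base case)
Compare 64 with 50 -> 64
Compare 84 with 64 -> 84

84


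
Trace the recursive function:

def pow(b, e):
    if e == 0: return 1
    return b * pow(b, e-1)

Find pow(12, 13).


pow(12, 13)
= 12 * pow(12, 12)
= 12 * 12 * pow(12, 11)
= 12 * 12 * 12 * pow(12, 10)
= 12 * 12 * 12 * 12 * pow(12, 9)
= 12 * 12 * 12 * 12 * 12 * pow(12, 8)
= 12 * 12 * 12 * 12 * 12 * 12 * pow(12, 7)
= 12 * 12 * 12 * 12 * 12 * 12 * 12 * pow(12, 6)
= 12 * 12 * 12 * 12 * 12 * 12 * 12 * 12 * pow(12, 5)
= 12 * 12 * 12 * 12 * 12 * 12 * 12 * 12 * 12 * pow(12, 4)
= 12 * 12 * 12 * 12 * 12 * 12 * 12 * 12 * 12 * 12 * pow(12, 3)
= 12 * 12 * 12 * 12 * 12 * 12 * 12 * 12 * 12 * 12 * 12 * pow(12, 2)
= 12 * 12 * 12 * 12 * 12 * 12 * 12 * 12 * 12 * 12 * 12 * 12 * pow(12, 1)
= 12 * 12 * 12 * 12 * 12 * 12 * 12 * 12 * 12 * 12 * 12 * 12 * 12 * pow(12, 0)
= 12 * 12 * 12 * 12 * 12 * 12 * 12 * 12 * 12 * 12 * 12 * 12 * 12 * 1
= 106993205379072

106993205379072


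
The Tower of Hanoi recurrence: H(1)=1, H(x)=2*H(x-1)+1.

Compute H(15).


H(15) = 2 * H(14) + 1
H(14) = 2 * H(13) + 1
H(13) = 2 * H(12) + 1
H(12) = 2 * H(11) + 1
H(11) = 2 * H(10) + 1
H(10) = 2 * H(9) + 1
H(9) = 2 * H(8) + 1
H(8) = 2 * H(7) + 1
H(7) = 2 * H(6) + 1
H(6) = 2 * H(5) + 1
H(5) = 2 * H(4) + 1
H(4) = 2 * H(3) + 1
H(3) = 2 * H(2) + 1
H(2) = 2 * H(1) + 1
H(1) = 1  (base case)
H(2) = 2 * 1 + 1 = 3
H(3) = 2 * 3 + 1 = 7
H(4) = 2 * 7 + 1 = 15
H(5) = 2 * 15 + 1 = 31
H(6) = 2 * 31 + 1 = 63
H(7) = 2 * 63 + 1 = 127
H(8) = 2 * 127 + 1 = 255
H(9) = 2 * 255 + 1 = 511
H(10) = 2 * 511 + 1 = 1023
H(11) = 2 * 1023 + 1 = 2047
H(12) = 2 * 2047 + 1 = 4095
H(13) = 2 * 4095 + 1 = 8191
H(14) = 2 * 8191 + 1 = 16383
H(15) = 2 * 16383 + 1 = 32767

32767


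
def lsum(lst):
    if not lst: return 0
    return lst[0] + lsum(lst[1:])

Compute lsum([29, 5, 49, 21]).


lsum([29, 5, 49, 21]) = 29 + lsum([5, 49, 21])
lsum([5, 49, 21]) = 5 + lsum([49, 21])
lsum([49, 21]) = 49 + lsum([21])
lsum([21]) = 21 + lsum([])
lsum([]) = 0  (base case)
Total: 29 + 5 + 49 + 21 + 0 = 104

104


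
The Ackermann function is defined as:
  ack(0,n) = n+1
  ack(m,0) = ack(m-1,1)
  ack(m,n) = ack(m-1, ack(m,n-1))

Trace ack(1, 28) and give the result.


ack(1, 28) = ack(0, ack(1, 27))
  ack(1, 27) = ack(0, ack(1, 26))
    ack(1, 26) = ack(0, ack(1, 25))
      ack(1, 25) = ack(0, ack(1, 24))
        ack(1, 24) = ack(0, ack(1, 23))
          ack(1, 23) = ack(0, ack(1, 22))
          ack(1, 22) = ack(0, ack(1, 21))
          ack(1, 21) = ack(0, ack(1, 20))
          ack(1, 20) = ack(0, ack(1, 19))
          ack(1, 19) = ack(0, ack(1, 18))
          ack(1, 18) = ack(0, ack(1, 17))
          ack(1, 17) = ack(0, ack(1, 16))
          ack(1, 16) = ack(0, ack(1, 15))
          ack(1, 15) = ack(0, ack(1, 14))
          ack(1, 14) = ack(0, ack(1, 13))
          ack(1, 13) = ack(0, ack(1, 12))
          ack(1, 12) = ack(0, ack(1, 11))
          ack(1, 11) = ack(0, ack(1, 10))
          ack(1, 10) = ack(0, ack(1, 9))
          ack(1, 9) = ack(0, ack(1, 8))
          ack(1, 8) = ack(0, ack(1, 7))
          ack(1, 7) = ack(0, ack(1, 6))
          ack(1, 6) = ack(0, ack(1, 5))
          ack(1, 5) = ack(0, ack(1, 4))
          ack(1, 4) = ack(0, ack(1, 3))
... (trace truncated)
Result: ack(1, 28) = 30

30


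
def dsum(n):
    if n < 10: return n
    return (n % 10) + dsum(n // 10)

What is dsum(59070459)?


dsum(59070459) = 9 + dsum(5907045)
dsum(5907045) = 5 + dsum(590704)
dsum(590704) = 4 + dsum(59070)
dsum(59070) = 0 + dsum(5907)
dsum(5907) = 7 + dsum(590)
dsum(590) = 0 + dsum(59)
dsum(59) = 9 + dsum(5)
dsum(5) = 5  (base case)
Total: 9 + 5 + 4 + 0 + 7 + 0 + 9 + 5 = 39

39


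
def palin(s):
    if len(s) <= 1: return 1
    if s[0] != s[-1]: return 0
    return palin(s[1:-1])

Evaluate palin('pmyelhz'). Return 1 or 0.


palin('pmyelhz'): s[0]='p' != s[-1]='z' -> return 0
Result: 0 (not a palindrome)

0


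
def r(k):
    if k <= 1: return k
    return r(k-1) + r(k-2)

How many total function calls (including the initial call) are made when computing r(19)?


Let C(n) = total calls for r(n)
C(0) = 1, C(1) = 1
C(2) = 1 + C(1) + C(0) = 1 + 1 + 1 = 3
C(3) = 1 + C(2) + C(1) = 1 + 3 + 1 = 5
C(4) = 1 + C(3) + C(2) = 1 + 5 + 3 = 9
C(5) = 1 + C(4) + C(3) = 1 + 9 + 5 = 15
C(6) = 1 + C(5) + C(4) = 1 + 15 + 9 = 25
C(7) = 1 + C(6) + C(5) = 1 + 25 + 15 = 41
C(8) = 1 + C(7) + C(6) = 1 + 41 + 25 = 67
C(9) = 1 + C(8) + C(7) = 1 + 67 + 41 = 109
C(10) = 1 + C(9) + C(8) = 1 + 109 + 67 = 177
C(11) = 1 + C(10) + C(9) = 1 + 177 + 109 = 287
C(12) = 1 + C(11) + C(10) = 1 + 287 + 177 = 465
C(13) = 1 + C(12) + C(11) = 1 + 465 + 287 = 753
C(14) = 1 + C(13) + C(12) = 1 + 753 + 465 = 1219
C(15) = 1 + C(14) + C(13) = 1 + 1219 + 753 = 1973
C(16) = 1 + C(15) + C(14) = 1 + 1973 + 1219 = 3193
C(17) = 1 + C(16) + C(15) = 1 + 3193 + 1973 = 5167
C(18) = 1 + C(17) + C(16) = 1 + 5167 + 3193 = 8361
C(19) = 1 + C(18) + C(17) = 1 + 8361 + 5167 = 13529

13529


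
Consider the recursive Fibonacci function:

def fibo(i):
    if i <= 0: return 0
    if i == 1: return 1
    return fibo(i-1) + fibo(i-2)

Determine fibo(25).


Computing fibo(25) bottom-up:
fibo(0) = 0
fibo(1) = 1
fibo(2) = fibo(1) + fibo(0) = 1 + 0 = 1
fibo(3) = fibo(2) + fibo(1) = 1 + 1 = 2
fibo(4) = fibo(3) + fibo(2) = 2 + 1 = 3
fibo(5) = fibo(4) + fibo(3) = 3 + 2 = 5
fibo(6) = fibo(5) + fibo(4) = 5 + 3 = 8
fibo(7) = fibo(6) + fibo(5) = 8 + 5 = 13
fibo(8) = fibo(7) + fibo(6) = 13 + 8 = 21
fibo(9) = fibo(8) + fibo(7) = 21 + 13 = 34
fibo(10) = fibo(9) + fibo(8) = 34 + 21 = 55
fibo(11) = fibo(10) + fibo(9) = 55 + 34 = 89
fibo(12) = fibo(11) + fibo(10) = 89 + 55 = 144
fibo(13) = fibo(12) + fibo(11) = 144 + 89 = 233
fibo(14) = fibo(13) + fibo(12) = 233 + 144 = 377
fibo(15) = fibo(14) + fibo(13) = 377 + 233 = 610
fibo(16) = fibo(15) + fibo(14) = 610 + 377 = 987
fibo(17) = fibo(16) + fibo(15) = 987 + 610 = 1597
fibo(18) = fibo(17) + fibo(16) = 1597 + 987 = 2584
fibo(19) = fibo(18) + fibo(17) = 2584 + 1597 = 4181
fibo(20) = fibo(19) + fibo(18) = 4181 + 2584 = 6765
fibo(21) = fibo(20) + fibo(19) = 6765 + 4181 = 10946
fibo(22) = fibo(21) + fibo(20) = 10946 + 6765 = 17711
fibo(23) = fibo(22) + fibo(21) = 17711 + 10946 = 28657
fibo(24) = fibo(23) + fibo(22) = 28657 + 17711 = 46368
fibo(25) = fibo(24) + fibo(23) = 46368 + 28657 = 75025

75025


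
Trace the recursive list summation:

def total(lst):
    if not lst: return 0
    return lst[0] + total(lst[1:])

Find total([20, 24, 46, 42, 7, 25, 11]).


total([20, 24, 46, 42, 7, 25, 11]) = 20 + total([24, 46, 42, 7, 25, 11])
total([24, 46, 42, 7, 25, 11]) = 24 + total([46, 42, 7, 25, 11])
total([46, 42, 7, 25, 11]) = 46 + total([42, 7, 25, 11])
total([42, 7, 25, 11]) = 42 + total([7, 25, 11])
total([7, 25, 11]) = 7 + total([25, 11])
total([25, 11]) = 25 + total([11])
total([11]) = 11 + total([])
total([]) = 0  (base case)
Total: 20 + 24 + 46 + 42 + 7 + 25 + 11 + 0 = 175

175


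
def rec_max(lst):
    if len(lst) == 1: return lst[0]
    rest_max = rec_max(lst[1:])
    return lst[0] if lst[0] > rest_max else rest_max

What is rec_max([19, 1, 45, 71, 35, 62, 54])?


rec_max([19, 1, 45, 71, 35, 62, 54]): compare 19 with rec_max([1, 45, 71, 35, 62, 54])
rec_max([1, 45, 71, 35, 62, 54]): compare 1 with rec_max([45, 71, 35, 62, 54])
rec_max([45, 71, 35, 62, 54]): compare 45 with rec_max([71, 35, 62, 54])
rec_max([71, 35, 62, 54]): compare 71 with rec_max([35, 62, 54])
rec_max([35, 62, 54]): compare 35 with rec_max([62, 54])
rec_max([62, 54]): compare 62 with rec_max([54])
rec_max([54]) = 54  (base case)
Compare 62 with 54 -> 62
Compare 35 with 62 -> 62
Compare 71 with 62 -> 71
Compare 45 with 71 -> 71
Compare 1 with 71 -> 71
Compare 19 with 71 -> 71

71


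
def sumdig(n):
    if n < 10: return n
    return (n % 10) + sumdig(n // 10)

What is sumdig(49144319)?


sumdig(49144319) = 9 + sumdig(4914431)
sumdig(4914431) = 1 + sumdig(491443)
sumdig(491443) = 3 + sumdig(49144)
sumdig(49144) = 4 + sumdig(4914)
sumdig(4914) = 4 + sumdig(491)
sumdig(491) = 1 + sumdig(49)
sumdig(49) = 9 + sumdig(4)
sumdig(4) = 4  (base case)
Total: 9 + 1 + 3 + 4 + 4 + 1 + 9 + 4 = 35

35


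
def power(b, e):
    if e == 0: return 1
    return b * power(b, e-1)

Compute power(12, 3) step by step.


power(12, 3)
= 12 * power(12, 2)
= 12 * 12 * power(12, 1)
= 12 * 12 * 12 * power(12, 0)
= 12 * 12 * 12 * 1
= 1728

1728


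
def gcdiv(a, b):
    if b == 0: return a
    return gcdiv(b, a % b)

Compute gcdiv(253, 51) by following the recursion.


gcdiv(253, 51) = gcdiv(51, 49)
gcdiv(51, 49) = gcdiv(49, 2)
gcdiv(49, 2) = gcdiv(2, 1)
gcdiv(2, 1) = gcdiv(1, 0)
gcdiv(1, 0) = 1  (base case)

1


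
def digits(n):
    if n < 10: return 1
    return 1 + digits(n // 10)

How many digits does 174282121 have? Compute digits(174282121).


digits(174282121) = 1 + digits(17428212)
digits(17428212) = 1 + digits(1742821)
digits(1742821) = 1 + digits(174282)
digits(174282) = 1 + digits(17428)
digits(17428) = 1 + digits(1742)
digits(1742) = 1 + digits(174)
digits(174) = 1 + digits(17)
digits(17) = 1 + digits(1)
digits(1) = 1  (base case: 1 < 10)
Unwinding: 1 + 1 + 1 + 1 + 1 + 1 + 1 + 1 + 1 = 9

9


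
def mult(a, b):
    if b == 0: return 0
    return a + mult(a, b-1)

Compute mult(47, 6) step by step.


mult(47, 6) = 47 + mult(47, 5)
mult(47, 5) = 47 + mult(47, 4)
mult(47, 4) = 47 + mult(47, 3)
mult(47, 3) = 47 + mult(47, 2)
mult(47, 2) = 47 + mult(47, 1)
mult(47, 1) = 47 + mult(47, 0)
mult(47, 0) = 0  (base case)
Total: 47 + 47 + 47 + 47 + 47 + 47 + 0 = 282

282


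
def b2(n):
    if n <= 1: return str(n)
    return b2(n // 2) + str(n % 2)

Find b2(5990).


b2(5990) = b2(2995) + '0'
b2(2995) = b2(1497) + '1'
b2(1497) = b2(748) + '1'
b2(748) = b2(374) + '0'
b2(374) = b2(187) + '0'
b2(187) = b2(93) + '1'
b2(93) = b2(46) + '1'
b2(46) = b2(23) + '0'
b2(23) = b2(11) + '1'
b2(11) = b2(5) + '1'
b2(5) = b2(2) + '1'
b2(2) = b2(1) + '0'
b2(1) = '1'  (base case)
Concatenating: '1' + '0' + '1' + '1' + '1' + '0' + '1' + '1' + '0' + '0' + '1' + '1' + '0' = '1011101100110'

1011101100110


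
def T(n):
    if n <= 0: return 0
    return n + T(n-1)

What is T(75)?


T(75)
= 75 + 74 + 73 + 72 + 71 + 70 + 69 + 68 + 67 + 66 + 65 + 64 + 63 + 62 + 61 + 60 + 59 + 58 + 57 + 56 + 55 + 54 + 53 + 52 + 51 + 50 + 49 + 48 + 47 + 46 + 45 + 44 + 43 + 42 + 41 + 40 + 39 + 38 + 37 + 36 + 35 + 34 + 33 + 32 + 31 + 30 + 29 + 28 + 27 + 26 + 25 + 24 + 23 + 22 + 21 + 20 + 19 + 18 + 17 + 16 + 15 + 14 + 13 + 12 + 11 + 10 + 9 + 8 + 7 + 6 + 5 + 4 + 3 + 2 + 1 + T(0)
= 75 + 74 + 73 + 72 + 71 + 70 + 69 + 68 + 67 + 66 + 65 + 64 + 63 + 62 + 61 + 60 + 59 + 58 + 57 + 56 + 55 + 54 + 53 + 52 + 51 + 50 + 49 + 48 + 47 + 46 + 45 + 44 + 43 + 42 + 41 + 40 + 39 + 38 + 37 + 36 + 35 + 34 + 33 + 32 + 31 + 30 + 29 + 28 + 27 + 26 + 25 + 24 + 23 + 22 + 21 + 20 + 19 + 18 + 17 + 16 + 15 + 14 + 13 + 12 + 11 + 10 + 9 + 8 + 7 + 6 + 5 + 4 + 3 + 2 + 1 + 0
= 2850

2850


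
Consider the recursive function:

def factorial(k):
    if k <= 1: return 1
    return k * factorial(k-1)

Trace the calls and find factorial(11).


factorial(11)
= 11 * factorial(10)
= 11 * 10 * factorial(9)
= 11 * 10 * 9 * factorial(8)
= 11 * 10 * 9 * 8 * factorial(7)
= 11 * 10 * 9 * 8 * 7 * factorial(6)
= 11 * 10 * 9 * 8 * 7 * 6 * factorial(5)
= 11 * 10 * 9 * 8 * 7 * 6 * 5 * factorial(4)
= 11 * 10 * 9 * 8 * 7 * 6 * 5 * 4 * factorial(3)
= 11 * 10 * 9 * 8 * 7 * 6 * 5 * 4 * 3 * factorial(2)
= 11 * 10 * 9 * 8 * 7 * 6 * 5 * 4 * 3 * 2 * factorial(1)
= 11 * 10 * 9 * 8 * 7 * 6 * 5 * 4 * 3 * 2 * 1
= 39916800

39916800


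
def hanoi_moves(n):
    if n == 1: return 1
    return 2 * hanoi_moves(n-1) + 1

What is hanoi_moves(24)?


hanoi_moves(24) = 2 * hanoi_moves(23) + 1
hanoi_moves(23) = 2 * hanoi_moves(22) + 1
hanoi_moves(22) = 2 * hanoi_moves(21) + 1
hanoi_moves(21) = 2 * hanoi_moves(20) + 1
hanoi_moves(20) = 2 * hanoi_moves(19) + 1
hanoi_moves(19) = 2 * hanoi_moves(18) + 1
hanoi_moves(18) = 2 * hanoi_moves(17) + 1
hanoi_moves(17) = 2 * hanoi_moves(16) + 1
hanoi_moves(16) = 2 * hanoi_moves(15) + 1
hanoi_moves(15) = 2 * hanoi_moves(14) + 1
hanoi_moves(14) = 2 * hanoi_moves(13) + 1
hanoi_moves(13) = 2 * hanoi_moves(12) + 1
hanoi_moves(12) = 2 * hanoi_moves(11) + 1
hanoi_moves(11) = 2 * hanoi_moves(10) + 1
hanoi_moves(10) = 2 * hanoi_moves(9) + 1
hanoi_moves(9) = 2 * hanoi_moves(8) + 1
hanoi_moves(8) = 2 * hanoi_moves(7) + 1
hanoi_moves(7) = 2 * hanoi_moves(6) + 1
hanoi_moves(6) = 2 * hanoi_moves(5) + 1
hanoi_moves(5) = 2 * hanoi_moves(4) + 1
hanoi_moves(4) = 2 * hanoi_moves(3) + 1
hanoi_moves(3) = 2 * hanoi_moves(2) + 1
hanoi_moves(2) = 2 * hanoi_moves(1) + 1
hanoi_moves(1) = 1  (base case)
hanoi_moves(2) = 2 * 1 + 1 = 3
hanoi_moves(3) = 2 * 3 + 1 = 7
hanoi_moves(4) = 2 * 7 + 1 = 15
hanoi_moves(5) = 2 * 15 + 1 = 31
hanoi_moves(6) = 2 * 31 + 1 = 63
hanoi_moves(7) = 2 * 63 + 1 = 127
hanoi_moves(8) = 2 * 127 + 1 = 255
hanoi_moves(9) = 2 * 255 + 1 = 511
hanoi_moves(10) = 2 * 511 + 1 = 1023
hanoi_moves(11) = 2 * 1023 + 1 = 2047
hanoi_moves(12) = 2 * 2047 + 1 = 4095
hanoi_moves(13) = 2 * 4095 + 1 = 8191
hanoi_moves(14) = 2 * 8191 + 1 = 16383
hanoi_moves(15) = 2 * 16383 + 1 = 32767
hanoi_moves(16) = 2 * 32767 + 1 = 65535
hanoi_moves(17) = 2 * 65535 + 1 = 131071
hanoi_moves(18) = 2 * 131071 + 1 = 262143
hanoi_moves(19) = 2 * 262143 + 1 = 524287
hanoi_moves(20) = 2 * 524287 + 1 = 1048575
hanoi_moves(21) = 2 * 1048575 + 1 = 2097151
hanoi_moves(22) = 2 * 2097151 + 1 = 4194303
hanoi_moves(23) = 2 * 4194303 + 1 = 8388607
hanoi_moves(24) = 2 * 8388607 + 1 = 16777215

16777215


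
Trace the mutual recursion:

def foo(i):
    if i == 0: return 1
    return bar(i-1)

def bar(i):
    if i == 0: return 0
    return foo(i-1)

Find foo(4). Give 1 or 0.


foo(4) = bar(3)
bar(3) = foo(2)
foo(2) = bar(1)
bar(1) = foo(0)
foo(0) = 1  (base case)
Result: 1

1


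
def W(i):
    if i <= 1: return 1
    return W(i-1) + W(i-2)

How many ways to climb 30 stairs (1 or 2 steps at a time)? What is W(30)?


Building up from base cases:
W(0) = 1
W(1) = 1
W(2) = W(1) + W(0) = 1 + 1 = 2
W(3) = W(2) + W(1) = 2 + 1 = 3
W(4) = W(3) + W(2) = 3 + 2 = 5
W(5) = W(4) + W(3) = 5 + 3 = 8
W(6) = W(5) + W(4) = 8 + 5 = 13
W(7) = W(6) + W(5) = 13 + 8 = 21
W(8) = W(7) + W(6) = 21 + 13 = 34
W(9) = W(8) + W(7) = 34 + 21 = 55
W(10) = W(9) + W(8) = 55 + 34 = 89
W(11) = W(10) + W(9) = 89 + 55 = 144
W(12) = W(11) + W(10) = 144 + 89 = 233
W(13) = W(12) + W(11) = 233 + 144 = 377
W(14) = W(13) + W(12) = 377 + 233 = 610
W(15) = W(14) + W(13) = 610 + 377 = 987
W(16) = W(15) + W(14) = 987 + 610 = 1597
W(17) = W(16) + W(15) = 1597 + 987 = 2584
W(18) = W(17) + W(16) = 2584 + 1597 = 4181
W(19) = W(18) + W(17) = 4181 + 2584 = 6765
W(20) = W(19) + W(18) = 6765 + 4181 = 10946
W(21) = W(20) + W(19) = 10946 + 6765 = 17711
W(22) = W(21) + W(20) = 17711 + 10946 = 28657
W(23) = W(22) + W(21) = 28657 + 17711 = 46368
W(24) = W(23) + W(22) = 46368 + 28657 = 75025
W(25) = W(24) + W(23) = 75025 + 46368 = 121393
W(26) = W(25) + W(24) = 121393 + 75025 = 196418
W(27) = W(26) + W(25) = 196418 + 121393 = 317811
W(28) = W(27) + W(26) = 317811 + 196418 = 514229
W(29) = W(28) + W(27) = 514229 + 317811 = 832040
W(30) = W(29) + W(28) = 832040 + 514229 = 1346269

1346269


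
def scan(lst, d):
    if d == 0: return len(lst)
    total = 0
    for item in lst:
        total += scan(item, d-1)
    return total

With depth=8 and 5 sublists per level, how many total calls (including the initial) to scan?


At depth 0 (root): 1 call
At depth 1: each of 1 parents calls scan on 5 children = 5 calls
At depth 2: each of 5 parents calls scan on 5 children = 25 calls
At depth 3: each of 25 parents calls scan on 5 children = 125 calls
At depth 4: each of 125 parents calls scan on 5 children = 625 calls
At depth 5: each of 625 parents calls scan on 5 children = 3125 calls
At depth 6: each of 3125 parents calls scan on 5 children = 15625 calls
At depth 7: each of 15625 parents calls scan on 5 children = 78125 calls
At depth 8: each of 78125 parents calls scan on 5 children = 390625 calls
Total: 1 + 5 + 25 + 125 + 625 + 3125 + 15625 + 78125 + 390625 = 488281

488281


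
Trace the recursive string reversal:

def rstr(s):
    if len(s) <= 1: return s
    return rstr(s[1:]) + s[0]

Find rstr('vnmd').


rstr('vnmd') = rstr('nmd') + 'v'
rstr('nmd') = rstr('md') + 'n'
rstr('md') = rstr('d') + 'm'
rstr('d') = 'd'  (base case)
Concatenating: 'd' + 'm' + 'n' + 'v' = 'dmnv'

dmnv


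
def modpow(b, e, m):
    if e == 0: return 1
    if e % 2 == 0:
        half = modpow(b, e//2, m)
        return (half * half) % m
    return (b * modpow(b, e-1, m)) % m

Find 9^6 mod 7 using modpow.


modpow(9, 6, 7): e is even, compute modpow(9, 3, 7)
  modpow(9, 3, 7): e is odd, compute modpow(9, 2, 7)
    modpow(9, 2, 7): e is even, compute modpow(9, 1, 7)
      modpow(9, 1, 7): e is odd, compute modpow(9, 0, 7)
        modpow(9, 0, 7) = 1
      (9 * 1) % 7 = 2
    half=2, (2*2) % 7 = 4
  (9 * 4) % 7 = 1
half=1, (1*1) % 7 = 1

1


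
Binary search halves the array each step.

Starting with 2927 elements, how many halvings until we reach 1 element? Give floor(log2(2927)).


2927 / 2 = 1463
1463 / 2 = 731
731 / 2 = 365
365 / 2 = 182
182 / 2 = 91
91 / 2 = 45
45 / 2 = 22
22 / 2 = 11
11 / 2 = 5
5 / 2 = 2
2 / 2 = 1
Reached 1 after 11 halvings

11


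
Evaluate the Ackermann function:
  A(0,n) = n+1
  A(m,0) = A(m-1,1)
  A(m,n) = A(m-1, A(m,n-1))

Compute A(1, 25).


A(1, 25) = A(0, A(1, 24))
  A(1, 24) = A(0, A(1, 23))
    A(1, 23) = A(0, A(1, 22))
      A(1, 22) = A(0, A(1, 21))
        A(1, 21) = A(0, A(1, 20))
          A(1, 20) = A(0, A(1, 19))
          A(1, 19) = A(0, A(1, 18))
          A(1, 18) = A(0, A(1, 17))
          A(1, 17) = A(0, A(1, 16))
          A(1, 16) = A(0, A(1, 15))
          A(1, 15) = A(0, A(1, 14))
          A(1, 14) = A(0, A(1, 13))
          A(1, 13) = A(0, A(1, 12))
          A(1, 12) = A(0, A(1, 11))
          A(1, 11) = A(0, A(1, 10))
          A(1, 10) = A(0, A(1, 9))
          A(1, 9) = A(0, A(1, 8))
          A(1, 8) = A(0, A(1, 7))
          A(1, 7) = A(0, A(1, 6))
          A(1, 6) = A(0, A(1, 5))
          A(1, 5) = A(0, A(1, 4))
          A(1, 4) = A(0, A(1, 3))
          A(1, 3) = A(0, A(1, 2))
          A(1, 2) = A(0, A(1, 1))
          A(1, 1) = A(0, A(1, 0))
... (trace truncated)
Result: A(1, 25) = 27

27


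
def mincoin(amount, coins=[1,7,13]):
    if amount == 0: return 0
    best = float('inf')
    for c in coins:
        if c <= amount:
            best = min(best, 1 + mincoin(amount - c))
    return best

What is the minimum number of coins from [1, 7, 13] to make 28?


Building up with DP:
mincoin(0) = 0
mincoin(1) = min(1+mincoin(0)=1+0=1) = 1
mincoin(2) = min(1+mincoin(1)=1+1=2) = 2
mincoin(3) = min(1+mincoin(2)=1+2=3) = 3
mincoin(4) = min(1+mincoin(3)=1+3=4) = 4
mincoin(5) = min(1+mincoin(4)=1+4=5) = 5
mincoin(6) = min(1+mincoin(5)=1+5=6) = 6
mincoin(7) = min(1+mincoin(6)=1+6=7, 1+mincoin(0)=1+0=1) = 1
mincoin(8) = min(1+mincoin(7)=1+1=2, 1+mincoin(1)=1+1=2) = 2
mincoin(9) = min(1+mincoin(8)=1+2=3, 1+mincoin(2)=1+2=3) = 3
mincoin(10) = min(1+mincoin(9)=1+3=4, 1+mincoin(3)=1+3=4) = 4
mincoin(11) = min(1+mincoin(10)=1+4=5, 1+mincoin(4)=1+4=5) = 5
mincoin(12) = min(1+mincoin(11)=1+5=6, 1+mincoin(5)=1+5=6) = 6
mincoin(13) = min(1+mincoin(12)=1+6=7, 1+mincoin(6)=1+6=7, 1+mincoin(0)=1+0=1) = 1
mincoin(14) = min(1+mincoin(13)=1+1=2, 1+mincoin(7)=1+1=2, 1+mincoin(1)=1+1=2) = 2
mincoin(15) = min(1+mincoin(14)=1+2=3, 1+mincoin(8)=1+2=3, 1+mincoin(2)=1+2=3) = 3
mincoin(16) = min(1+mincoin(15)=1+3=4, 1+mincoin(9)=1+3=4, 1+mincoin(3)=1+3=4) = 4
mincoin(17) = min(1+mincoin(16)=1+4=5, 1+mincoin(10)=1+4=5, 1+mincoin(4)=1+4=5) = 5
mincoin(18) = min(1+mincoin(17)=1+5=6, 1+mincoin(11)=1+5=6, 1+mincoin(5)=1+5=6) = 6
mincoin(19) = min(1+mincoin(18)=1+6=7, 1+mincoin(12)=1+6=7, 1+mincoin(6)=1+6=7) = 7
mincoin(20) = min(1+mincoin(19)=1+7=8, 1+mincoin(13)=1+1=2, 1+mincoin(7)=1+1=2) = 2
mincoin(21) = min(1+mincoin(20)=1+2=3, 1+mincoin(14)=1+2=3, 1+mincoin(8)=1+2=3) = 3
mincoin(22) = min(1+mincoin(21)=1+3=4, 1+mincoin(15)=1+3=4, 1+mincoin(9)=1+3=4) = 4
mincoin(23) = min(1+mincoin(22)=1+4=5, 1+mincoin(16)=1+4=5, 1+mincoin(10)=1+4=5) = 5
mincoin(24) = min(1+mincoin(23)=1+5=6, 1+mincoin(17)=1+5=6, 1+mincoin(11)=1+5=6) = 6
mincoin(25) = min(1+mincoin(24)=1+6=7, 1+mincoin(18)=1+6=7, 1+mincoin(12)=1+6=7) = 7
mincoin(26) = min(1+mincoin(25)=1+7=8, 1+mincoin(19)=1+7=8, 1+mincoin(13)=1+1=2) = 2
mincoin(27) = min(1+mincoin(26)=1+2=3, 1+mincoin(20)=1+2=3, 1+mincoin(14)=1+2=3) = 3
mincoin(28) = min(1+mincoin(27)=1+3=4, 1+mincoin(21)=1+3=4, 1+mincoin(15)=1+3=4) = 4

4


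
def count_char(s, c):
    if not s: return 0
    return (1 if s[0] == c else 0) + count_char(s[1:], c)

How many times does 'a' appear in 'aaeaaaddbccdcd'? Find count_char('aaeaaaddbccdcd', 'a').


s[0]='a' == 'a' -> 1
s[0]='a' == 'a' -> 1
s[0]='e' != 'a' -> 0
s[0]='a' == 'a' -> 1
s[0]='a' == 'a' -> 1
s[0]='a' == 'a' -> 1
s[0]='d' != 'a' -> 0
s[0]='d' != 'a' -> 0
s[0]='b' != 'a' -> 0
s[0]='c' != 'a' -> 0
s[0]='c' != 'a' -> 0
s[0]='d' != 'a' -> 0
s[0]='c' != 'a' -> 0
s[0]='d' != 'a' -> 0
Sum: 1 + 1 + 0 + 1 + 1 + 1 + 0 + 0 + 0 + 0 + 0 + 0 + 0 + 0 = 5

5


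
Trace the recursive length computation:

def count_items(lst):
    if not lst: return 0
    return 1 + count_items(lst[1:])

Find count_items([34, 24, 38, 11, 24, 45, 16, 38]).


count_items([34, 24, 38, 11, 24, 45, 16, 38]) = 1 + count_items([24, 38, 11, 24, 45, 16, 38])
count_items([24, 38, 11, 24, 45, 16, 38]) = 1 + count_items([38, 11, 24, 45, 16, 38])
count_items([38, 11, 24, 45, 16, 38]) = 1 + count_items([11, 24, 45, 16, 38])
count_items([11, 24, 45, 16, 38]) = 1 + count_items([24, 45, 16, 38])
count_items([24, 45, 16, 38]) = 1 + count_items([45, 16, 38])
count_items([45, 16, 38]) = 1 + count_items([16, 38])
count_items([16, 38]) = 1 + count_items([38])
count_items([38]) = 1 + count_items([])
count_items([]) = 0  (base case)
Unwinding: 1 + 1 + 1 + 1 + 1 + 1 + 1 + 1 + 0 = 8

8


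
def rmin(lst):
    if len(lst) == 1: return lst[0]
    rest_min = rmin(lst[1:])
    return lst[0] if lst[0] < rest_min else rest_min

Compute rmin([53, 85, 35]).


rmin([53, 85, 35]): compare 53 with rmin([85, 35])
rmin([85, 35]): compare 85 with rmin([35])
rmin([35]) = 35  (base case)
Compare 85 with 35 -> 35
Compare 53 with 35 -> 35

35


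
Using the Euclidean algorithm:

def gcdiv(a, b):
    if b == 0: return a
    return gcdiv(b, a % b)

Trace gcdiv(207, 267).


gcdiv(207, 267) = gcdiv(267, 207)
gcdiv(267, 207) = gcdiv(207, 60)
gcdiv(207, 60) = gcdiv(60, 27)
gcdiv(60, 27) = gcdiv(27, 6)
gcdiv(27, 6) = gcdiv(6, 3)
gcdiv(6, 3) = gcdiv(3, 0)
gcdiv(3, 0) = 3  (base case)

3


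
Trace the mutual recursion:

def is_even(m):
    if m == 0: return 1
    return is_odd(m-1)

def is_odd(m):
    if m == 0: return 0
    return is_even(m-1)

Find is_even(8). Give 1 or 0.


is_even(8) = is_odd(7)
is_odd(7) = is_even(6)
is_even(6) = is_odd(5)
is_odd(5) = is_even(4)
is_even(4) = is_odd(3)
is_odd(3) = is_even(2)
is_even(2) = is_odd(1)
is_odd(1) = is_even(0)
is_even(0) = 1  (base case)
Result: 1

1


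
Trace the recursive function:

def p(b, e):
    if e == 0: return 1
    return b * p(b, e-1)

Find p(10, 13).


p(10, 13)
= 10 * p(10, 12)
= 10 * 10 * p(10, 11)
= 10 * 10 * 10 * p(10, 10)
= 10 * 10 * 10 * 10 * p(10, 9)
= 10 * 10 * 10 * 10 * 10 * p(10, 8)
= 10 * 10 * 10 * 10 * 10 * 10 * p(10, 7)
= 10 * 10 * 10 * 10 * 10 * 10 * 10 * p(10, 6)
= 10 * 10 * 10 * 10 * 10 * 10 * 10 * 10 * p(10, 5)
= 10 * 10 * 10 * 10 * 10 * 10 * 10 * 10 * 10 * p(10, 4)
= 10 * 10 * 10 * 10 * 10 * 10 * 10 * 10 * 10 * 10 * p(10, 3)
= 10 * 10 * 10 * 10 * 10 * 10 * 10 * 10 * 10 * 10 * 10 * p(10, 2)
= 10 * 10 * 10 * 10 * 10 * 10 * 10 * 10 * 10 * 10 * 10 * 10 * p(10, 1)
= 10 * 10 * 10 * 10 * 10 * 10 * 10 * 10 * 10 * 10 * 10 * 10 * 10 * p(10, 0)
= 10 * 10 * 10 * 10 * 10 * 10 * 10 * 10 * 10 * 10 * 10 * 10 * 10 * 1
= 10000000000000

10000000000000


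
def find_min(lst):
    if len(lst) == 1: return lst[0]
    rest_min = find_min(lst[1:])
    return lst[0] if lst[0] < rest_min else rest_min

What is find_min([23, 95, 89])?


find_min([23, 95, 89]): compare 23 with find_min([95, 89])
find_min([95, 89]): compare 95 with find_min([89])
find_min([89]) = 89  (base case)
Compare 95 with 89 -> 89
Compare 23 with 89 -> 23

23


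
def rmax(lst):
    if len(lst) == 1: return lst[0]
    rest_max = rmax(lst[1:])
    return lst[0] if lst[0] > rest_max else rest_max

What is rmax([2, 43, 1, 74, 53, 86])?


rmax([2, 43, 1, 74, 53, 86]): compare 2 with rmax([43, 1, 74, 53, 86])
rmax([43, 1, 74, 53, 86]): compare 43 with rmax([1, 74, 53, 86])
rmax([1, 74, 53, 86]): compare 1 with rmax([74, 53, 86])
rmax([74, 53, 86]): compare 74 with rmax([53, 86])
rmax([53, 86]): compare 53 with rmax([86])
rmax([86]) = 86  (base case)
Compare 53 with 86 -> 86
Compare 74 with 86 -> 86
Compare 1 with 86 -> 86
Compare 43 with 86 -> 86
Compare 2 with 86 -> 86

86


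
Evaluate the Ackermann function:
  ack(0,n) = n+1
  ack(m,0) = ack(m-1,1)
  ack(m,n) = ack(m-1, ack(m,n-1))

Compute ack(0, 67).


ack(0, 67) = 68
Result: ack(0, 67) = 68

68


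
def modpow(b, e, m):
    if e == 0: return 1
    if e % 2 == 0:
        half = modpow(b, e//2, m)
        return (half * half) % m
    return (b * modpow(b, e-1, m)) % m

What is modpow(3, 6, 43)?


modpow(3, 6, 43): e is even, compute modpow(3, 3, 43)
  modpow(3, 3, 43): e is odd, compute modpow(3, 2, 43)
    modpow(3, 2, 43): e is even, compute modpow(3, 1, 43)
      modpow(3, 1, 43): e is odd, compute modpow(3, 0, 43)
        modpow(3, 0, 43) = 1
      (3 * 1) % 43 = 3
    half=3, (3*3) % 43 = 9
  (3 * 9) % 43 = 27
half=27, (27*27) % 43 = 41

41
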